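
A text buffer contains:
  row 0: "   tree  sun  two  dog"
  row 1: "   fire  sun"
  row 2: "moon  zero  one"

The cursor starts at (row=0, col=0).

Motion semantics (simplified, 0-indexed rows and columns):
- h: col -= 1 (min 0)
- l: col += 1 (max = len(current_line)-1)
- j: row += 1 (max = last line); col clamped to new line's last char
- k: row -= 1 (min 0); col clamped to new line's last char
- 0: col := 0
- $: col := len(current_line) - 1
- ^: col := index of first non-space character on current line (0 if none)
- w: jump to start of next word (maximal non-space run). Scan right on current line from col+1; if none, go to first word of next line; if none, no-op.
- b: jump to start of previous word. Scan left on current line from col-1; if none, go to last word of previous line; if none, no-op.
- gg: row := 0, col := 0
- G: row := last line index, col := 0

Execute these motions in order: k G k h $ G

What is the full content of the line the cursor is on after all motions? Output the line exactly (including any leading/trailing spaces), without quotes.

Answer: moon  zero  one

Derivation:
After 1 (k): row=0 col=0 char='_'
After 2 (G): row=2 col=0 char='m'
After 3 (k): row=1 col=0 char='_'
After 4 (h): row=1 col=0 char='_'
After 5 ($): row=1 col=11 char='n'
After 6 (G): row=2 col=0 char='m'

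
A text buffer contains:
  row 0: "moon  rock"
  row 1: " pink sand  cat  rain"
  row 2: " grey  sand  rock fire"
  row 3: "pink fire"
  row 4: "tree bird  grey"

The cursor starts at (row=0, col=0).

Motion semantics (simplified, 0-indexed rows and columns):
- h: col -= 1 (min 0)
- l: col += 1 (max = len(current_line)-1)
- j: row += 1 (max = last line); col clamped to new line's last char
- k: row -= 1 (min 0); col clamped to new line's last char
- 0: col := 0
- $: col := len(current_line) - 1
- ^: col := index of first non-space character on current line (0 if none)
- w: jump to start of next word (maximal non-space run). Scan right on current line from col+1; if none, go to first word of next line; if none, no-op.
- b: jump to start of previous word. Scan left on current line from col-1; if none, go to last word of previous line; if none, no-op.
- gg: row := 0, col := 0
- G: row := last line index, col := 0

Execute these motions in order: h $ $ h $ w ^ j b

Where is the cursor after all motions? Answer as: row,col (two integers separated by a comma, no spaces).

Answer: 1,17

Derivation:
After 1 (h): row=0 col=0 char='m'
After 2 ($): row=0 col=9 char='k'
After 3 ($): row=0 col=9 char='k'
After 4 (h): row=0 col=8 char='c'
After 5 ($): row=0 col=9 char='k'
After 6 (w): row=1 col=1 char='p'
After 7 (^): row=1 col=1 char='p'
After 8 (j): row=2 col=1 char='g'
After 9 (b): row=1 col=17 char='r'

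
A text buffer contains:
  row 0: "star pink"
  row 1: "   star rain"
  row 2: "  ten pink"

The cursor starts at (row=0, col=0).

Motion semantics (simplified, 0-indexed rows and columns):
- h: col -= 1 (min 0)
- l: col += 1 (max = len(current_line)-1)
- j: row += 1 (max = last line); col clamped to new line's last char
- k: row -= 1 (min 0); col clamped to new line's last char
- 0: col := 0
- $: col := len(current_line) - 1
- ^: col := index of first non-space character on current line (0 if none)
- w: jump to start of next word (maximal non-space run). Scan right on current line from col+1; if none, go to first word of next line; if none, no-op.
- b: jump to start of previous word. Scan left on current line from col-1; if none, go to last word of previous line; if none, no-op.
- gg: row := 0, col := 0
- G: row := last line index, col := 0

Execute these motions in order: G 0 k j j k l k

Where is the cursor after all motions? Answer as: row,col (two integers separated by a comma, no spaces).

Answer: 0,1

Derivation:
After 1 (G): row=2 col=0 char='_'
After 2 (0): row=2 col=0 char='_'
After 3 (k): row=1 col=0 char='_'
After 4 (j): row=2 col=0 char='_'
After 5 (j): row=2 col=0 char='_'
After 6 (k): row=1 col=0 char='_'
After 7 (l): row=1 col=1 char='_'
After 8 (k): row=0 col=1 char='t'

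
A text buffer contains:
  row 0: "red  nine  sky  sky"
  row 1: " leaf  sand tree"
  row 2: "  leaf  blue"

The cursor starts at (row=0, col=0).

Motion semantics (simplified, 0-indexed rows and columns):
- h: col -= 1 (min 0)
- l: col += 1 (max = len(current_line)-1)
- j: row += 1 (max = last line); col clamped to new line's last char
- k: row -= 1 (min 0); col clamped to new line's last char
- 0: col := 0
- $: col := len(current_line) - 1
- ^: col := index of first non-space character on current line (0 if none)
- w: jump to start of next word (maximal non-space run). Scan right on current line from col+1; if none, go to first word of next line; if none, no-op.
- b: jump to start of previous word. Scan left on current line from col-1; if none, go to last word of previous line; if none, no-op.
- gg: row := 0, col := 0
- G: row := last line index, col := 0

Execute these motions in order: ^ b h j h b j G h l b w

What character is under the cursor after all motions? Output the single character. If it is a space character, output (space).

Answer: l

Derivation:
After 1 (^): row=0 col=0 char='r'
After 2 (b): row=0 col=0 char='r'
After 3 (h): row=0 col=0 char='r'
After 4 (j): row=1 col=0 char='_'
After 5 (h): row=1 col=0 char='_'
After 6 (b): row=0 col=16 char='s'
After 7 (j): row=1 col=15 char='e'
After 8 (G): row=2 col=0 char='_'
After 9 (h): row=2 col=0 char='_'
After 10 (l): row=2 col=1 char='_'
After 11 (b): row=1 col=12 char='t'
After 12 (w): row=2 col=2 char='l'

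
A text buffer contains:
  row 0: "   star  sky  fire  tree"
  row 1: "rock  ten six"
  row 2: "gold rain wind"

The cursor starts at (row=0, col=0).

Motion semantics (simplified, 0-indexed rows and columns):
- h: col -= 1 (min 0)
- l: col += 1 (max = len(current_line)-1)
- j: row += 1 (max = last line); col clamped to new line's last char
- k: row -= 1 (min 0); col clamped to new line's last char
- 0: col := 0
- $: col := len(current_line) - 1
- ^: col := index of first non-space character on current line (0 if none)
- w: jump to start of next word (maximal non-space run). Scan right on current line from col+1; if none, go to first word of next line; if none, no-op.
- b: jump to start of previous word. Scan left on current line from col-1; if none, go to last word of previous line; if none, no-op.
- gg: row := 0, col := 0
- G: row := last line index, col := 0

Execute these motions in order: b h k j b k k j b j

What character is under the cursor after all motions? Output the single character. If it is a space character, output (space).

Answer: w

Derivation:
After 1 (b): row=0 col=0 char='_'
After 2 (h): row=0 col=0 char='_'
After 3 (k): row=0 col=0 char='_'
After 4 (j): row=1 col=0 char='r'
After 5 (b): row=0 col=20 char='t'
After 6 (k): row=0 col=20 char='t'
After 7 (k): row=0 col=20 char='t'
After 8 (j): row=1 col=12 char='x'
After 9 (b): row=1 col=10 char='s'
After 10 (j): row=2 col=10 char='w'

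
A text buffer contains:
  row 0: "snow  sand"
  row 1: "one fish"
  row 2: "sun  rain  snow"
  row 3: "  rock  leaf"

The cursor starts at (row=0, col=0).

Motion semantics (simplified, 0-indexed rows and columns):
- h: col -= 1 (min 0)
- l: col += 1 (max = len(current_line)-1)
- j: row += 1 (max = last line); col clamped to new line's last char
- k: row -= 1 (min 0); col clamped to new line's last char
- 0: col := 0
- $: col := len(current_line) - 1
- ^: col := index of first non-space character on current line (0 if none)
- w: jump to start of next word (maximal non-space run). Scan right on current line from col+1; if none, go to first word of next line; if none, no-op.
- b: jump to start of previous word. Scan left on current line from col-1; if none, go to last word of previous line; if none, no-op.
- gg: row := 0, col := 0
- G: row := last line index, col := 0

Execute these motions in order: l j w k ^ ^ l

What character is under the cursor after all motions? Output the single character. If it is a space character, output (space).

Answer: n

Derivation:
After 1 (l): row=0 col=1 char='n'
After 2 (j): row=1 col=1 char='n'
After 3 (w): row=1 col=4 char='f'
After 4 (k): row=0 col=4 char='_'
After 5 (^): row=0 col=0 char='s'
After 6 (^): row=0 col=0 char='s'
After 7 (l): row=0 col=1 char='n'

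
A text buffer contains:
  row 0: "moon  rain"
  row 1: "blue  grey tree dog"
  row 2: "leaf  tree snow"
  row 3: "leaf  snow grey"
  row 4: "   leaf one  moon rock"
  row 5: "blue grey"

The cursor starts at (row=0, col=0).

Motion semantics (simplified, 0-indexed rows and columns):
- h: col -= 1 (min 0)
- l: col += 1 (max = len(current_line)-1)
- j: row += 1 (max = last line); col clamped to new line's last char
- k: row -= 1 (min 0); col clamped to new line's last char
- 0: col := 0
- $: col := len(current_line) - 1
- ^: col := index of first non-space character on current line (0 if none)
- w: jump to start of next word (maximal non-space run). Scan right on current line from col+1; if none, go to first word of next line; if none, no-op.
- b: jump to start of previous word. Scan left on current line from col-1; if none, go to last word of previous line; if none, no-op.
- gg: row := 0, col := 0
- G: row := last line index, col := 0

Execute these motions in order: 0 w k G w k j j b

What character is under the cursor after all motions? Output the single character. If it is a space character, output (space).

After 1 (0): row=0 col=0 char='m'
After 2 (w): row=0 col=6 char='r'
After 3 (k): row=0 col=6 char='r'
After 4 (G): row=5 col=0 char='b'
After 5 (w): row=5 col=5 char='g'
After 6 (k): row=4 col=5 char='a'
After 7 (j): row=5 col=5 char='g'
After 8 (j): row=5 col=5 char='g'
After 9 (b): row=5 col=0 char='b'

Answer: b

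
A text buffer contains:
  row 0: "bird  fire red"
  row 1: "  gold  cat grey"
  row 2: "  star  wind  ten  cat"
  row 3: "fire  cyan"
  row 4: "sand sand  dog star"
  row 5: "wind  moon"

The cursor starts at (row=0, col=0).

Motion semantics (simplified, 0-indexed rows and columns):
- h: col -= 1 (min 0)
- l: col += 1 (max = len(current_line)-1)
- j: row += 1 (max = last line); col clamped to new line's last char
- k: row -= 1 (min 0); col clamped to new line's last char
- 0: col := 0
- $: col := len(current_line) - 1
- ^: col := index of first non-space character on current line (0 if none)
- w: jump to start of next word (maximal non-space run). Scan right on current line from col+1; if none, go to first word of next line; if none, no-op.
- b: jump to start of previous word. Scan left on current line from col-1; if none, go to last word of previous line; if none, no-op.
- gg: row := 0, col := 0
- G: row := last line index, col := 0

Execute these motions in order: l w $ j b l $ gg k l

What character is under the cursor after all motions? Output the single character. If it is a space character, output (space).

After 1 (l): row=0 col=1 char='i'
After 2 (w): row=0 col=6 char='f'
After 3 ($): row=0 col=13 char='d'
After 4 (j): row=1 col=13 char='r'
After 5 (b): row=1 col=12 char='g'
After 6 (l): row=1 col=13 char='r'
After 7 ($): row=1 col=15 char='y'
After 8 (gg): row=0 col=0 char='b'
After 9 (k): row=0 col=0 char='b'
After 10 (l): row=0 col=1 char='i'

Answer: i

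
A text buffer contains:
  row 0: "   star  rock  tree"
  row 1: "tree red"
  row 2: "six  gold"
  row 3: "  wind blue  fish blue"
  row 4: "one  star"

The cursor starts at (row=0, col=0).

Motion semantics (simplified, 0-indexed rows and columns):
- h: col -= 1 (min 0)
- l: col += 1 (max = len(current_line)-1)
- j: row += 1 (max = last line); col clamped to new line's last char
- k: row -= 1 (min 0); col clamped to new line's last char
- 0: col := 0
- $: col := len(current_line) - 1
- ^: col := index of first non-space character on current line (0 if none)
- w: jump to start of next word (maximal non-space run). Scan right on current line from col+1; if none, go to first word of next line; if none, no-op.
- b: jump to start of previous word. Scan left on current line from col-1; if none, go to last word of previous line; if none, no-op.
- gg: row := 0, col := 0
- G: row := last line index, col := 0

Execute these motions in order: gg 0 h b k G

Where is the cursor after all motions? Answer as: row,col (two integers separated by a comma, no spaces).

After 1 (gg): row=0 col=0 char='_'
After 2 (0): row=0 col=0 char='_'
After 3 (h): row=0 col=0 char='_'
After 4 (b): row=0 col=0 char='_'
After 5 (k): row=0 col=0 char='_'
After 6 (G): row=4 col=0 char='o'

Answer: 4,0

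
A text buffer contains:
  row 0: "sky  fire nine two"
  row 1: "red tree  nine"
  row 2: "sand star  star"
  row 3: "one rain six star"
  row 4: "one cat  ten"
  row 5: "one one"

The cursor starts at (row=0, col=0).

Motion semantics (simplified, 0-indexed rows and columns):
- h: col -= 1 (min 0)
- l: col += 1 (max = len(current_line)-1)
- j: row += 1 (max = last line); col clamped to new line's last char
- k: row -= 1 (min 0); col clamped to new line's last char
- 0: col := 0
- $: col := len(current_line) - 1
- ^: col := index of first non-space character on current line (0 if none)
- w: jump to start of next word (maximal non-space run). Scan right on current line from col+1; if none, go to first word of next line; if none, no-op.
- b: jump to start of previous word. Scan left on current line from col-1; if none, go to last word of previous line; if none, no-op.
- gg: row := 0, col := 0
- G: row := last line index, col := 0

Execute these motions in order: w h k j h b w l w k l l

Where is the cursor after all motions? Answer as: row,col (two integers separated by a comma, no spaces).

Answer: 0,12

Derivation:
After 1 (w): row=0 col=5 char='f'
After 2 (h): row=0 col=4 char='_'
After 3 (k): row=0 col=4 char='_'
After 4 (j): row=1 col=4 char='t'
After 5 (h): row=1 col=3 char='_'
After 6 (b): row=1 col=0 char='r'
After 7 (w): row=1 col=4 char='t'
After 8 (l): row=1 col=5 char='r'
After 9 (w): row=1 col=10 char='n'
After 10 (k): row=0 col=10 char='n'
After 11 (l): row=0 col=11 char='i'
After 12 (l): row=0 col=12 char='n'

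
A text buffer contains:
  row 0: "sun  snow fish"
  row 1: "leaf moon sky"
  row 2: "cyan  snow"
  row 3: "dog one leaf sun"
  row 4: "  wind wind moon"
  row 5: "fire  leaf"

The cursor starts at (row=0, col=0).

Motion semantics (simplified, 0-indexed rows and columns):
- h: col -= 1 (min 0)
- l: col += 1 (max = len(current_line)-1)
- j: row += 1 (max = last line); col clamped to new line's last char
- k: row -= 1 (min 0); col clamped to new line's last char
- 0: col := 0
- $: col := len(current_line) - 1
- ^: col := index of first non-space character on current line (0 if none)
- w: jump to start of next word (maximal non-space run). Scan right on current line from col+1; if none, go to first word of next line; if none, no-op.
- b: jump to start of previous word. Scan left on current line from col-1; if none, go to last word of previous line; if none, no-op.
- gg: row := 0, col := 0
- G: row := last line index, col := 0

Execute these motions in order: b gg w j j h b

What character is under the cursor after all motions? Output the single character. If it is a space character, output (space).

Answer: c

Derivation:
After 1 (b): row=0 col=0 char='s'
After 2 (gg): row=0 col=0 char='s'
After 3 (w): row=0 col=5 char='s'
After 4 (j): row=1 col=5 char='m'
After 5 (j): row=2 col=5 char='_'
After 6 (h): row=2 col=4 char='_'
After 7 (b): row=2 col=0 char='c'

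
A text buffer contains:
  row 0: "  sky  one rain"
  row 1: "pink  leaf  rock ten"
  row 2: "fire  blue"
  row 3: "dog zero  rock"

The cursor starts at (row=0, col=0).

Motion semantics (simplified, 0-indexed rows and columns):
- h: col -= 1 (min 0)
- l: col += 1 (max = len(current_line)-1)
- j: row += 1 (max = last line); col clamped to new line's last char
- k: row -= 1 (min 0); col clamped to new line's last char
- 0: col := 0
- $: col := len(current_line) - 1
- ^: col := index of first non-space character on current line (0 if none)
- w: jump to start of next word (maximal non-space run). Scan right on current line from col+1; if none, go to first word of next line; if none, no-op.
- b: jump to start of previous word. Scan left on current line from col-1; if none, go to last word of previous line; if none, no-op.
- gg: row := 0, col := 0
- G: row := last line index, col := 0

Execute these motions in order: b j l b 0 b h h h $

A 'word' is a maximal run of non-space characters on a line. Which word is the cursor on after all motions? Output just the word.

Answer: rain

Derivation:
After 1 (b): row=0 col=0 char='_'
After 2 (j): row=1 col=0 char='p'
After 3 (l): row=1 col=1 char='i'
After 4 (b): row=1 col=0 char='p'
After 5 (0): row=1 col=0 char='p'
After 6 (b): row=0 col=11 char='r'
After 7 (h): row=0 col=10 char='_'
After 8 (h): row=0 col=9 char='e'
After 9 (h): row=0 col=8 char='n'
After 10 ($): row=0 col=14 char='n'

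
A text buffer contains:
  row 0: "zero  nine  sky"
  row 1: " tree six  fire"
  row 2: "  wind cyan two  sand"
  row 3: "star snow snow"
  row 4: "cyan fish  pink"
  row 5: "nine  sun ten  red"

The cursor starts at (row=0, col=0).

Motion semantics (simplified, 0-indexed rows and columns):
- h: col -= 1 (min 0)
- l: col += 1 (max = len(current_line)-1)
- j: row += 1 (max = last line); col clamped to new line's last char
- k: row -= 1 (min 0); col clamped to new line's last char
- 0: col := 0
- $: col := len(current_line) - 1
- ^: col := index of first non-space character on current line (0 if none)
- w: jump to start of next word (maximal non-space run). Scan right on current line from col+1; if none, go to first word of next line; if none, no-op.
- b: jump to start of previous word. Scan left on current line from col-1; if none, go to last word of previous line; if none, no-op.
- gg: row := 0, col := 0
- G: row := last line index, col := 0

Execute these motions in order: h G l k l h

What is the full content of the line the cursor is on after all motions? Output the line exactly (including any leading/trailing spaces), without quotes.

After 1 (h): row=0 col=0 char='z'
After 2 (G): row=5 col=0 char='n'
After 3 (l): row=5 col=1 char='i'
After 4 (k): row=4 col=1 char='y'
After 5 (l): row=4 col=2 char='a'
After 6 (h): row=4 col=1 char='y'

Answer: cyan fish  pink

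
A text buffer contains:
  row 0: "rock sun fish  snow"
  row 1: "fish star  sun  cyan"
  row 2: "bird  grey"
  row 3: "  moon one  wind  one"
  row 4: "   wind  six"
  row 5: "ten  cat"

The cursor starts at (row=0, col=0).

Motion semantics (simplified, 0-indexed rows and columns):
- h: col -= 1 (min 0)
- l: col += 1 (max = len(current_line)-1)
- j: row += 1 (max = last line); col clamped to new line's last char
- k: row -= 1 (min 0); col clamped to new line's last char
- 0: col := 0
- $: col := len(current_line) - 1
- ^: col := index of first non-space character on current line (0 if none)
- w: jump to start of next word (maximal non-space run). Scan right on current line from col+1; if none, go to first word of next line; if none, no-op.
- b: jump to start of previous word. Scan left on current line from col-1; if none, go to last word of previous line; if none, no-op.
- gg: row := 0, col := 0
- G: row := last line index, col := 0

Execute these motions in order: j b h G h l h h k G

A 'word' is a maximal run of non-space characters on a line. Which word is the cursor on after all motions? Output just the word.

After 1 (j): row=1 col=0 char='f'
After 2 (b): row=0 col=15 char='s'
After 3 (h): row=0 col=14 char='_'
After 4 (G): row=5 col=0 char='t'
After 5 (h): row=5 col=0 char='t'
After 6 (l): row=5 col=1 char='e'
After 7 (h): row=5 col=0 char='t'
After 8 (h): row=5 col=0 char='t'
After 9 (k): row=4 col=0 char='_'
After 10 (G): row=5 col=0 char='t'

Answer: ten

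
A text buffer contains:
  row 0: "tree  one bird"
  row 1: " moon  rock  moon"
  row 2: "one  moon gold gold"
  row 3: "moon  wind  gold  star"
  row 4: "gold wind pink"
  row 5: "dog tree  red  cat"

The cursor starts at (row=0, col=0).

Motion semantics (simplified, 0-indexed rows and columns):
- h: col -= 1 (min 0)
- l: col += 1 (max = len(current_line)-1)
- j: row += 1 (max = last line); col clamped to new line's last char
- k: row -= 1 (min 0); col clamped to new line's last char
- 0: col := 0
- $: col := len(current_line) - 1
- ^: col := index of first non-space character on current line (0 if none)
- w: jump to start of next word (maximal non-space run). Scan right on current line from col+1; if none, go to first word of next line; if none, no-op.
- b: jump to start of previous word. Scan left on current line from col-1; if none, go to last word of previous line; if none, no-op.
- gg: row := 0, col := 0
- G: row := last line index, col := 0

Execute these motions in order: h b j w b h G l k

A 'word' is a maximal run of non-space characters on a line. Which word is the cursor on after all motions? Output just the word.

After 1 (h): row=0 col=0 char='t'
After 2 (b): row=0 col=0 char='t'
After 3 (j): row=1 col=0 char='_'
After 4 (w): row=1 col=1 char='m'
After 5 (b): row=0 col=10 char='b'
After 6 (h): row=0 col=9 char='_'
After 7 (G): row=5 col=0 char='d'
After 8 (l): row=5 col=1 char='o'
After 9 (k): row=4 col=1 char='o'

Answer: gold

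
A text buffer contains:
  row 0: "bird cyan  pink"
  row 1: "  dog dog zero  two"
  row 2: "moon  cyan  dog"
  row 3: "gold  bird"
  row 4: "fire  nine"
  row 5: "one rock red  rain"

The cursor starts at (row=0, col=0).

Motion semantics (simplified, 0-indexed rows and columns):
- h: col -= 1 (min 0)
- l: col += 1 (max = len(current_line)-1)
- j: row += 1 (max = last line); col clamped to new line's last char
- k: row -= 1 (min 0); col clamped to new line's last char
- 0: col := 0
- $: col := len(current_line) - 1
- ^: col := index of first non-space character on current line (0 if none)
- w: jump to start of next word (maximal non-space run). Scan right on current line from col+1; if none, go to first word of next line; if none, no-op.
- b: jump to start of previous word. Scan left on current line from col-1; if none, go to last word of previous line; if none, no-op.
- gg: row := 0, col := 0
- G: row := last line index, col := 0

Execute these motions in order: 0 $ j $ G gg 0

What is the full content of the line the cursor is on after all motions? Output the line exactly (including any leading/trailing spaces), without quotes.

Answer: bird cyan  pink

Derivation:
After 1 (0): row=0 col=0 char='b'
After 2 ($): row=0 col=14 char='k'
After 3 (j): row=1 col=14 char='_'
After 4 ($): row=1 col=18 char='o'
After 5 (G): row=5 col=0 char='o'
After 6 (gg): row=0 col=0 char='b'
After 7 (0): row=0 col=0 char='b'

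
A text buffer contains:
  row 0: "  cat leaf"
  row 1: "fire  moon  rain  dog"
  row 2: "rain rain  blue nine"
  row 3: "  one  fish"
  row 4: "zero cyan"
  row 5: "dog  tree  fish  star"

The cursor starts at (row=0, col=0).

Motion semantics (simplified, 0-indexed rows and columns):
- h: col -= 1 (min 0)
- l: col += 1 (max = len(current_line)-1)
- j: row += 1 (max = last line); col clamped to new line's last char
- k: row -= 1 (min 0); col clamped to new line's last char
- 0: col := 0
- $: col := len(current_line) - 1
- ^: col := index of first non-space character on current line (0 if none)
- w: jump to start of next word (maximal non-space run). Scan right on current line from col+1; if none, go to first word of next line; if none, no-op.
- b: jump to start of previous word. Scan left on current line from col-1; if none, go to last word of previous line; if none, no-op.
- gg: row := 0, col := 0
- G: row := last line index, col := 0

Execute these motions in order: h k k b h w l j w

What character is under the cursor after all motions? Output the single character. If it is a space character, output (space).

After 1 (h): row=0 col=0 char='_'
After 2 (k): row=0 col=0 char='_'
After 3 (k): row=0 col=0 char='_'
After 4 (b): row=0 col=0 char='_'
After 5 (h): row=0 col=0 char='_'
After 6 (w): row=0 col=2 char='c'
After 7 (l): row=0 col=3 char='a'
After 8 (j): row=1 col=3 char='e'
After 9 (w): row=1 col=6 char='m'

Answer: m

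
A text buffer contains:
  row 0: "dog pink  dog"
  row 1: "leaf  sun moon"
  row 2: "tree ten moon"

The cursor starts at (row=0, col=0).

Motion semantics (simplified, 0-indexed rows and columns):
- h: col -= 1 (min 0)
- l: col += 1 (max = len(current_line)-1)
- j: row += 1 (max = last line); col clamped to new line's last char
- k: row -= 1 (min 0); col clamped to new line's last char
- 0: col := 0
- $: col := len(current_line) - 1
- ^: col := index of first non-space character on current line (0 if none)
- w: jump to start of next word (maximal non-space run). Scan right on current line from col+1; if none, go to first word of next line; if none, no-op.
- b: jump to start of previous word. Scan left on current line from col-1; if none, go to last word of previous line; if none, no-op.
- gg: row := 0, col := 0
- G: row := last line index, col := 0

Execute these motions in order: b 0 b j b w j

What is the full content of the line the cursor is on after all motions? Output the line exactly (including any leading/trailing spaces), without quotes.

Answer: tree ten moon

Derivation:
After 1 (b): row=0 col=0 char='d'
After 2 (0): row=0 col=0 char='d'
After 3 (b): row=0 col=0 char='d'
After 4 (j): row=1 col=0 char='l'
After 5 (b): row=0 col=10 char='d'
After 6 (w): row=1 col=0 char='l'
After 7 (j): row=2 col=0 char='t'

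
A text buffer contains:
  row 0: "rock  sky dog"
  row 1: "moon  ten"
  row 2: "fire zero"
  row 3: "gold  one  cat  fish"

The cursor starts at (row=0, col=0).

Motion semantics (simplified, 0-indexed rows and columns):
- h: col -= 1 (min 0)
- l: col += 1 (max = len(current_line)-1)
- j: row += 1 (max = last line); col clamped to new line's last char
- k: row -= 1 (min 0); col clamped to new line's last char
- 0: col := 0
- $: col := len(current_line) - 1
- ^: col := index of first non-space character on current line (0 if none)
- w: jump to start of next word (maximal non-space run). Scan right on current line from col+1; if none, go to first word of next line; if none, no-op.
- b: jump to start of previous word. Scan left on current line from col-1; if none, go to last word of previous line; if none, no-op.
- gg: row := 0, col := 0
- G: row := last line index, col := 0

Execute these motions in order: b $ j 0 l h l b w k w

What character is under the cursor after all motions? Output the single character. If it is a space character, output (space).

After 1 (b): row=0 col=0 char='r'
After 2 ($): row=0 col=12 char='g'
After 3 (j): row=1 col=8 char='n'
After 4 (0): row=1 col=0 char='m'
After 5 (l): row=1 col=1 char='o'
After 6 (h): row=1 col=0 char='m'
After 7 (l): row=1 col=1 char='o'
After 8 (b): row=1 col=0 char='m'
After 9 (w): row=1 col=6 char='t'
After 10 (k): row=0 col=6 char='s'
After 11 (w): row=0 col=10 char='d'

Answer: d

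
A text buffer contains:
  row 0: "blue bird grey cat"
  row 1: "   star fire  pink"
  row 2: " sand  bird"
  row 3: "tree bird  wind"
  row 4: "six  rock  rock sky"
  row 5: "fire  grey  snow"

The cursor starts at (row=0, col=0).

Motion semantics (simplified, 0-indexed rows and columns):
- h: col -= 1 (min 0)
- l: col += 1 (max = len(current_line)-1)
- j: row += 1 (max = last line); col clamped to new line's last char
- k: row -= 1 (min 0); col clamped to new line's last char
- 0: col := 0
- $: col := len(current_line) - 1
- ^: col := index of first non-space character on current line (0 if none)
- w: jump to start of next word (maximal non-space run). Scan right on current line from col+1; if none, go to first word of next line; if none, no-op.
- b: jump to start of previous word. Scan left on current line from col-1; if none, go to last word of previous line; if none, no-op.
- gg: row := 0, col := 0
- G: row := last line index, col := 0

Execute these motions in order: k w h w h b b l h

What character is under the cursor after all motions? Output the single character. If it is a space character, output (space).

After 1 (k): row=0 col=0 char='b'
After 2 (w): row=0 col=5 char='b'
After 3 (h): row=0 col=4 char='_'
After 4 (w): row=0 col=5 char='b'
After 5 (h): row=0 col=4 char='_'
After 6 (b): row=0 col=0 char='b'
After 7 (b): row=0 col=0 char='b'
After 8 (l): row=0 col=1 char='l'
After 9 (h): row=0 col=0 char='b'

Answer: b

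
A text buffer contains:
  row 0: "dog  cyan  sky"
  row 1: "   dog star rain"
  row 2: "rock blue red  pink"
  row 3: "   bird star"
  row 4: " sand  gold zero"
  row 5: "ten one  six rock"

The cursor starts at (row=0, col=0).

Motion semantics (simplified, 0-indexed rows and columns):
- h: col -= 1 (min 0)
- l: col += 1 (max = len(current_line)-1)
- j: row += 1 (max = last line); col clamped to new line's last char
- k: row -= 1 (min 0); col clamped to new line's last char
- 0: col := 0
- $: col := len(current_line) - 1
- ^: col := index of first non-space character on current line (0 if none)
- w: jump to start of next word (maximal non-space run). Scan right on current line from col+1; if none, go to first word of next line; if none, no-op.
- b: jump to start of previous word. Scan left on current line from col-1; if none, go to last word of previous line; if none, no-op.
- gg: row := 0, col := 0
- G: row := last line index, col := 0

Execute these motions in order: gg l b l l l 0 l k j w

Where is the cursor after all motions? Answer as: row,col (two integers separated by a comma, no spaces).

Answer: 1,3

Derivation:
After 1 (gg): row=0 col=0 char='d'
After 2 (l): row=0 col=1 char='o'
After 3 (b): row=0 col=0 char='d'
After 4 (l): row=0 col=1 char='o'
After 5 (l): row=0 col=2 char='g'
After 6 (l): row=0 col=3 char='_'
After 7 (0): row=0 col=0 char='d'
After 8 (l): row=0 col=1 char='o'
After 9 (k): row=0 col=1 char='o'
After 10 (j): row=1 col=1 char='_'
After 11 (w): row=1 col=3 char='d'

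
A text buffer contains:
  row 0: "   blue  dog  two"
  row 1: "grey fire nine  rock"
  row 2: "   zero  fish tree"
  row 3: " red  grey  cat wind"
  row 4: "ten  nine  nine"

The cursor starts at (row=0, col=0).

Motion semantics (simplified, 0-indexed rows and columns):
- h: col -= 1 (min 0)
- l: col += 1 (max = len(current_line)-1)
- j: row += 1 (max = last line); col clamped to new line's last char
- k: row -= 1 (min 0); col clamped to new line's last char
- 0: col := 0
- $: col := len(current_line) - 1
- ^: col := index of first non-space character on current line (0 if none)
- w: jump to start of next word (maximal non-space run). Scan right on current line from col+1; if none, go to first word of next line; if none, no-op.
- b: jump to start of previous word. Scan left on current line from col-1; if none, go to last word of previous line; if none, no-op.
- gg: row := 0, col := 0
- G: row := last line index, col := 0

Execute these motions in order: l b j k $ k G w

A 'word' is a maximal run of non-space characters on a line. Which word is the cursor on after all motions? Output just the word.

Answer: nine

Derivation:
After 1 (l): row=0 col=1 char='_'
After 2 (b): row=0 col=1 char='_'
After 3 (j): row=1 col=1 char='r'
After 4 (k): row=0 col=1 char='_'
After 5 ($): row=0 col=16 char='o'
After 6 (k): row=0 col=16 char='o'
After 7 (G): row=4 col=0 char='t'
After 8 (w): row=4 col=5 char='n'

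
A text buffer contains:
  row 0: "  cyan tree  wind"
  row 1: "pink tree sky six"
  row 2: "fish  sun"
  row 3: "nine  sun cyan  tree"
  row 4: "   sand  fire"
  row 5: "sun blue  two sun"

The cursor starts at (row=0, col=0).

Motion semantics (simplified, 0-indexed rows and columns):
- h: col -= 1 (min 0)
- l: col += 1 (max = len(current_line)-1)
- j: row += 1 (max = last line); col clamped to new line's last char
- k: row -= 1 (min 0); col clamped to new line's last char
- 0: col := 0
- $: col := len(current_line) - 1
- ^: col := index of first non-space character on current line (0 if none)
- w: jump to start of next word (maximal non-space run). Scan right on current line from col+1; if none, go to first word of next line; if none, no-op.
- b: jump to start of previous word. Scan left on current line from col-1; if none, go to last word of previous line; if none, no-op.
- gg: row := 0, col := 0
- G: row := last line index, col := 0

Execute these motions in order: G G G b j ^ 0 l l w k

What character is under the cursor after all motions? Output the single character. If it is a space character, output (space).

Answer: a

Derivation:
After 1 (G): row=5 col=0 char='s'
After 2 (G): row=5 col=0 char='s'
After 3 (G): row=5 col=0 char='s'
After 4 (b): row=4 col=9 char='f'
After 5 (j): row=5 col=9 char='_'
After 6 (^): row=5 col=0 char='s'
After 7 (0): row=5 col=0 char='s'
After 8 (l): row=5 col=1 char='u'
After 9 (l): row=5 col=2 char='n'
After 10 (w): row=5 col=4 char='b'
After 11 (k): row=4 col=4 char='a'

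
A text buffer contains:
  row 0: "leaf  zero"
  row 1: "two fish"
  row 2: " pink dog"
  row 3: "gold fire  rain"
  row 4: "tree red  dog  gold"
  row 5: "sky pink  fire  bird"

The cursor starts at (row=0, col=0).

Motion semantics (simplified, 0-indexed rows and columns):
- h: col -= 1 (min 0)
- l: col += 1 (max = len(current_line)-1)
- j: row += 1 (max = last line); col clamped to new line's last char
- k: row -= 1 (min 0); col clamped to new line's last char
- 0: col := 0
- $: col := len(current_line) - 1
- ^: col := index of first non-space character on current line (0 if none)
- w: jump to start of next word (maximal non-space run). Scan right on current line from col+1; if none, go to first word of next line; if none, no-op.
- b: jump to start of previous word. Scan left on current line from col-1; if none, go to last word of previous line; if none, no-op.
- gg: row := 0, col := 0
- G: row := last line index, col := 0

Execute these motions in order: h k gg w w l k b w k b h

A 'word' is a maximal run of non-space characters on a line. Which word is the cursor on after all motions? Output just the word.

Answer: leaf

Derivation:
After 1 (h): row=0 col=0 char='l'
After 2 (k): row=0 col=0 char='l'
After 3 (gg): row=0 col=0 char='l'
After 4 (w): row=0 col=6 char='z'
After 5 (w): row=1 col=0 char='t'
After 6 (l): row=1 col=1 char='w'
After 7 (k): row=0 col=1 char='e'
After 8 (b): row=0 col=0 char='l'
After 9 (w): row=0 col=6 char='z'
After 10 (k): row=0 col=6 char='z'
After 11 (b): row=0 col=0 char='l'
After 12 (h): row=0 col=0 char='l'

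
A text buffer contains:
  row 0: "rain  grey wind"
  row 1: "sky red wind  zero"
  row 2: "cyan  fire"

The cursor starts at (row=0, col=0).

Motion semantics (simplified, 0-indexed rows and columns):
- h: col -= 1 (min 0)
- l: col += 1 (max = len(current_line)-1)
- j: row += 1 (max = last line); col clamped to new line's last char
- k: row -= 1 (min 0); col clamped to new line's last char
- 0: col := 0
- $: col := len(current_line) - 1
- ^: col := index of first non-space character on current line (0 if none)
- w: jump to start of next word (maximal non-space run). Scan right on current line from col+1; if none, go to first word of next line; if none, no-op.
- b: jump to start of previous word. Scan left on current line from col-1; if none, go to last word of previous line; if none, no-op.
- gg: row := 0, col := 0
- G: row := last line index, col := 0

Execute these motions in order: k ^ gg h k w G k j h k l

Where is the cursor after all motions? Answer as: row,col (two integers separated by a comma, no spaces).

Answer: 1,1

Derivation:
After 1 (k): row=0 col=0 char='r'
After 2 (^): row=0 col=0 char='r'
After 3 (gg): row=0 col=0 char='r'
After 4 (h): row=0 col=0 char='r'
After 5 (k): row=0 col=0 char='r'
After 6 (w): row=0 col=6 char='g'
After 7 (G): row=2 col=0 char='c'
After 8 (k): row=1 col=0 char='s'
After 9 (j): row=2 col=0 char='c'
After 10 (h): row=2 col=0 char='c'
After 11 (k): row=1 col=0 char='s'
After 12 (l): row=1 col=1 char='k'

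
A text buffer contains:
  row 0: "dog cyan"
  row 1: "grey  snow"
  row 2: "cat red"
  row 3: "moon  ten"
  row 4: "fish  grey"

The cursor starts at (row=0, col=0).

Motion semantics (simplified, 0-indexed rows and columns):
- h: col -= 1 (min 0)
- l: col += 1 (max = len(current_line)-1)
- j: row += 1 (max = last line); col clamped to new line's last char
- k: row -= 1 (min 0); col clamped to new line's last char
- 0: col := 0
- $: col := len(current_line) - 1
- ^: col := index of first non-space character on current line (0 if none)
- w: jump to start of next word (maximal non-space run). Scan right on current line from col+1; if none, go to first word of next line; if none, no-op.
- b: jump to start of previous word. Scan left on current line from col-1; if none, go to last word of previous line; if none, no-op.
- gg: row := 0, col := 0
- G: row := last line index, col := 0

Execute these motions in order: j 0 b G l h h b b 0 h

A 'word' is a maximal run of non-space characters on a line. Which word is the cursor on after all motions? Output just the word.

After 1 (j): row=1 col=0 char='g'
After 2 (0): row=1 col=0 char='g'
After 3 (b): row=0 col=4 char='c'
After 4 (G): row=4 col=0 char='f'
After 5 (l): row=4 col=1 char='i'
After 6 (h): row=4 col=0 char='f'
After 7 (h): row=4 col=0 char='f'
After 8 (b): row=3 col=6 char='t'
After 9 (b): row=3 col=0 char='m'
After 10 (0): row=3 col=0 char='m'
After 11 (h): row=3 col=0 char='m'

Answer: moon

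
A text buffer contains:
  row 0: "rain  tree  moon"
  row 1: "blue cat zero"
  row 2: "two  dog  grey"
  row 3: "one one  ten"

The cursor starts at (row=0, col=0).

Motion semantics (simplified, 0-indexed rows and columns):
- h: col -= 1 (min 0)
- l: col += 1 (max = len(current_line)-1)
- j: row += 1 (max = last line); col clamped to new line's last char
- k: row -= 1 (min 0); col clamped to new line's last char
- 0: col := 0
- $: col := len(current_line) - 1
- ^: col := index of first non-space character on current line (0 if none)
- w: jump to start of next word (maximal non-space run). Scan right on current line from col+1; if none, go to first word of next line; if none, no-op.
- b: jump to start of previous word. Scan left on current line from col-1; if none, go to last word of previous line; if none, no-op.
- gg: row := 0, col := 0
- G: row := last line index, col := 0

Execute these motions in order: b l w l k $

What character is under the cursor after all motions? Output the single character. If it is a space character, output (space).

After 1 (b): row=0 col=0 char='r'
After 2 (l): row=0 col=1 char='a'
After 3 (w): row=0 col=6 char='t'
After 4 (l): row=0 col=7 char='r'
After 5 (k): row=0 col=7 char='r'
After 6 ($): row=0 col=15 char='n'

Answer: n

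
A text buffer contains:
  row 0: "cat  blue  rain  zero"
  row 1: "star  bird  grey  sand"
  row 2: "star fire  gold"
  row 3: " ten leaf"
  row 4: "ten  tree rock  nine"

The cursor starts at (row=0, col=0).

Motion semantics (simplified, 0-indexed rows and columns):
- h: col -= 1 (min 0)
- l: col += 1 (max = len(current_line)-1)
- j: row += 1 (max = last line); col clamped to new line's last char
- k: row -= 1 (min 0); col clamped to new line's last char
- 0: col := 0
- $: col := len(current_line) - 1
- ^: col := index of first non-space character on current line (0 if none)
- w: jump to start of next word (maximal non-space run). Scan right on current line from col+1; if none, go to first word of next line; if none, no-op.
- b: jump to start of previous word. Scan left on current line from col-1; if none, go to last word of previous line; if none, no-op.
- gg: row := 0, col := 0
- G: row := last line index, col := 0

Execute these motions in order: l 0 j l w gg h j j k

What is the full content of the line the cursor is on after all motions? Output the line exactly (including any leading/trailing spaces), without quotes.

Answer: star  bird  grey  sand

Derivation:
After 1 (l): row=0 col=1 char='a'
After 2 (0): row=0 col=0 char='c'
After 3 (j): row=1 col=0 char='s'
After 4 (l): row=1 col=1 char='t'
After 5 (w): row=1 col=6 char='b'
After 6 (gg): row=0 col=0 char='c'
After 7 (h): row=0 col=0 char='c'
After 8 (j): row=1 col=0 char='s'
After 9 (j): row=2 col=0 char='s'
After 10 (k): row=1 col=0 char='s'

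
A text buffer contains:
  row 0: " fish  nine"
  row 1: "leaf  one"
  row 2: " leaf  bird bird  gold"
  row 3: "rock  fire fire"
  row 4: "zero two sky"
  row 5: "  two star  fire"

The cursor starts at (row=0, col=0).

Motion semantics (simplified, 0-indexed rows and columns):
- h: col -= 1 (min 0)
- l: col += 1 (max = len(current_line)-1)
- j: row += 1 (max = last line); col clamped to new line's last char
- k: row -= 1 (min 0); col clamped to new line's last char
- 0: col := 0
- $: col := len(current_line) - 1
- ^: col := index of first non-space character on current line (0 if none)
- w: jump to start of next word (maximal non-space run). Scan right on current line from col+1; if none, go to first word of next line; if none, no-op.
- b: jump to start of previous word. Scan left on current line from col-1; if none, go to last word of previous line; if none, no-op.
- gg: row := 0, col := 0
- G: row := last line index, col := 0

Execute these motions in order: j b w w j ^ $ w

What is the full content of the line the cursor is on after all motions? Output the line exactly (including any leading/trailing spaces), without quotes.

Answer: rock  fire fire

Derivation:
After 1 (j): row=1 col=0 char='l'
After 2 (b): row=0 col=7 char='n'
After 3 (w): row=1 col=0 char='l'
After 4 (w): row=1 col=6 char='o'
After 5 (j): row=2 col=6 char='_'
After 6 (^): row=2 col=1 char='l'
After 7 ($): row=2 col=21 char='d'
After 8 (w): row=3 col=0 char='r'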